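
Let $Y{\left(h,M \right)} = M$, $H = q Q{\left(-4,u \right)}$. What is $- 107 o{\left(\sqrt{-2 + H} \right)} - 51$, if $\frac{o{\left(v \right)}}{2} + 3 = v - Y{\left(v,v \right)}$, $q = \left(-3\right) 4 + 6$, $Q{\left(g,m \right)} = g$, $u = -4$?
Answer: $591$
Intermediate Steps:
$q = -6$ ($q = -12 + 6 = -6$)
$H = 24$ ($H = \left(-6\right) \left(-4\right) = 24$)
$o{\left(v \right)} = -6$ ($o{\left(v \right)} = -6 + 2 \left(v - v\right) = -6 + 2 \cdot 0 = -6 + 0 = -6$)
$- 107 o{\left(\sqrt{-2 + H} \right)} - 51 = \left(-107\right) \left(-6\right) - 51 = 642 - 51 = 591$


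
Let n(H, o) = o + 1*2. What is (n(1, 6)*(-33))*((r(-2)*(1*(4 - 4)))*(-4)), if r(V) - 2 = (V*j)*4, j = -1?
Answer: 0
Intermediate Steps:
r(V) = 2 - 4*V (r(V) = 2 + (V*(-1))*4 = 2 - V*4 = 2 - 4*V)
n(H, o) = 2 + o (n(H, o) = o + 2 = 2 + o)
(n(1, 6)*(-33))*((r(-2)*(1*(4 - 4)))*(-4)) = ((2 + 6)*(-33))*(((2 - 4*(-2))*(1*(4 - 4)))*(-4)) = (8*(-33))*(((2 + 8)*(1*0))*(-4)) = -264*10*0*(-4) = -0*(-4) = -264*0 = 0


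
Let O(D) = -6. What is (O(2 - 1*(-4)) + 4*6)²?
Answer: 324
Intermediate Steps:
(O(2 - 1*(-4)) + 4*6)² = (-6 + 4*6)² = (-6 + 24)² = 18² = 324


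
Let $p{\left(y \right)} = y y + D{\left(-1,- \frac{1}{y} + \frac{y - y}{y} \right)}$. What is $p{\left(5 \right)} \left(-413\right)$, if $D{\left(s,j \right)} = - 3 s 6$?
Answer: $-17759$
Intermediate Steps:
$D{\left(s,j \right)} = - 18 s$
$p{\left(y \right)} = 18 + y^{2}$ ($p{\left(y \right)} = y y - -18 = y^{2} + 18 = 18 + y^{2}$)
$p{\left(5 \right)} \left(-413\right) = \left(18 + 5^{2}\right) \left(-413\right) = \left(18 + 25\right) \left(-413\right) = 43 \left(-413\right) = -17759$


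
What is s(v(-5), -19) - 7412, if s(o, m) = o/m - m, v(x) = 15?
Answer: -140482/19 ≈ -7393.8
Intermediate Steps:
s(o, m) = -m + o/m
s(v(-5), -19) - 7412 = (-1*(-19) + 15/(-19)) - 7412 = (19 + 15*(-1/19)) - 7412 = (19 - 15/19) - 7412 = 346/19 - 7412 = -140482/19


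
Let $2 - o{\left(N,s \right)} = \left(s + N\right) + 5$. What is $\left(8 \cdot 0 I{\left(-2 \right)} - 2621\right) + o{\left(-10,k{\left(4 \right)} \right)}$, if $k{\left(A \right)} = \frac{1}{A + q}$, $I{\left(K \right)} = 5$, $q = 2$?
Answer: $- \frac{15685}{6} \approx -2614.2$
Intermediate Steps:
$k{\left(A \right)} = \frac{1}{2 + A}$ ($k{\left(A \right)} = \frac{1}{A + 2} = \frac{1}{2 + A}$)
$o{\left(N,s \right)} = -3 - N - s$ ($o{\left(N,s \right)} = 2 - \left(\left(s + N\right) + 5\right) = 2 - \left(\left(N + s\right) + 5\right) = 2 - \left(5 + N + s\right) = -3 - N - s$)
$\left(8 \cdot 0 I{\left(-2 \right)} - 2621\right) + o{\left(-10,k{\left(4 \right)} \right)} = \left(8 \cdot 0 \cdot 5 - 2621\right) - \left(-7 + \frac{1}{2 + 4}\right) = \left(0 \cdot 5 - 2621\right) - - \frac{41}{6} = \left(0 - 2621\right) - - \frac{41}{6} = -2621 - - \frac{41}{6} = -2621 + \frac{41}{6} = - \frac{15685}{6}$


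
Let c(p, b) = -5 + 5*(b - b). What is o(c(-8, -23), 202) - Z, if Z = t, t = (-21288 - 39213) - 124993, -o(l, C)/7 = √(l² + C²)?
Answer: 185494 - 7*√40829 ≈ 1.8408e+5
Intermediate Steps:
c(p, b) = -5 (c(p, b) = -5 + 5*0 = -5 + 0 = -5)
o(l, C) = -7*√(C² + l²) (o(l, C) = -7*√(l² + C²) = -7*√(C² + l²))
t = -185494 (t = -60501 - 124993 = -185494)
Z = -185494
o(c(-8, -23), 202) - Z = -7*√(202² + (-5)²) - 1*(-185494) = -7*√(40804 + 25) + 185494 = -7*√40829 + 185494 = 185494 - 7*√40829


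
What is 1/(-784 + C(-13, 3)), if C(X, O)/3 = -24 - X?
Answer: -1/817 ≈ -0.0012240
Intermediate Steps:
C(X, O) = -72 - 3*X (C(X, O) = 3*(-24 - X) = -72 - 3*X)
1/(-784 + C(-13, 3)) = 1/(-784 + (-72 - 3*(-13))) = 1/(-784 + (-72 + 39)) = 1/(-784 - 33) = 1/(-817) = -1/817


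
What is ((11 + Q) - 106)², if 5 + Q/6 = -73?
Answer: 316969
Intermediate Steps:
Q = -468 (Q = -30 + 6*(-73) = -30 - 438 = -468)
((11 + Q) - 106)² = ((11 - 468) - 106)² = (-457 - 106)² = (-563)² = 316969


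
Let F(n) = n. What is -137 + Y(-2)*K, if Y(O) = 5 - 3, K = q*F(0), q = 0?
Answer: -137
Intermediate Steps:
K = 0 (K = 0*0 = 0)
Y(O) = 2
-137 + Y(-2)*K = -137 + 2*0 = -137 + 0 = -137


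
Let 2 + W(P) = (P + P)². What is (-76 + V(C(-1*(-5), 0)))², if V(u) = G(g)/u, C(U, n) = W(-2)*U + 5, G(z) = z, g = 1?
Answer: 32478601/5625 ≈ 5774.0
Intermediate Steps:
W(P) = -2 + 4*P² (W(P) = -2 + (P + P)² = -2 + (2*P)² = -2 + 4*P²)
C(U, n) = 5 + 14*U (C(U, n) = (-2 + 4*(-2)²)*U + 5 = (-2 + 4*4)*U + 5 = (-2 + 16)*U + 5 = 14*U + 5 = 5 + 14*U)
V(u) = 1/u
(-76 + V(C(-1*(-5), 0)))² = (-76 + 1/(5 + 14*(-1*(-5))))² = (-76 + 1/(5 + 14*5))² = (-76 + 1/(5 + 70))² = (-76 + 1/75)² = (-5699/75)² = 32478601/5625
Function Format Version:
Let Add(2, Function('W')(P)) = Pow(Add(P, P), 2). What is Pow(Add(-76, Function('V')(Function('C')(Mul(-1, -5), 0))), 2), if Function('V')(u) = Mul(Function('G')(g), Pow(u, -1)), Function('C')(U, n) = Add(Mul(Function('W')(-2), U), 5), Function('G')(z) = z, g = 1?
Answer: Rational(32478601, 5625) ≈ 5774.0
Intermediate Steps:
Function('W')(P) = Add(-2, Mul(4, Pow(P, 2))) (Function('W')(P) = Add(-2, Pow(Add(P, P), 2)) = Add(-2, Pow(Mul(2, P), 2)) = Add(-2, Mul(4, Pow(P, 2))))
Function('C')(U, n) = Add(5, Mul(14, U)) (Function('C')(U, n) = Add(Mul(Add(-2, Mul(4, Pow(-2, 2))), U), 5) = Add(Mul(Add(-2, Mul(4, 4)), U), 5) = Add(Mul(Add(-2, 16), U), 5) = Add(Mul(14, U), 5) = Add(5, Mul(14, U)))
Function('V')(u) = Pow(u, -1) (Function('V')(u) = Mul(1, Pow(u, -1)) = Pow(u, -1))
Pow(Add(-76, Function('V')(Function('C')(Mul(-1, -5), 0))), 2) = Pow(Add(-76, Pow(Add(5, Mul(14, Mul(-1, -5))), -1)), 2) = Pow(Add(-76, Pow(Add(5, Mul(14, 5)), -1)), 2) = Pow(Add(-76, Pow(Add(5, 70), -1)), 2) = Pow(Add(-76, Pow(75, -1)), 2) = Pow(Add(-76, Rational(1, 75)), 2) = Pow(Rational(-5699, 75), 2) = Rational(32478601, 5625)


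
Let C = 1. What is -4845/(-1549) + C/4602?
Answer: 22298239/7128498 ≈ 3.1280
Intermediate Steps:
-4845/(-1549) + C/4602 = -4845/(-1549) + 1/4602 = -4845*(-1/1549) + 1*(1/4602) = 4845/1549 + 1/4602 = 22298239/7128498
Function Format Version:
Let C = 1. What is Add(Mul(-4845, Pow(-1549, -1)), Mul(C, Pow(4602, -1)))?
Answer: Rational(22298239, 7128498) ≈ 3.1280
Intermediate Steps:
Add(Mul(-4845, Pow(-1549, -1)), Mul(C, Pow(4602, -1))) = Add(Mul(-4845, Pow(-1549, -1)), Mul(1, Pow(4602, -1))) = Add(Mul(-4845, Rational(-1, 1549)), Mul(1, Rational(1, 4602))) = Add(Rational(4845, 1549), Rational(1, 4602)) = Rational(22298239, 7128498)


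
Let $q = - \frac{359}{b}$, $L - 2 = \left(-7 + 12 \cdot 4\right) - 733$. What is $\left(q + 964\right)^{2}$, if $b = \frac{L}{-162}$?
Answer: $\frac{10234761889}{13225} \approx 7.739 \cdot 10^{5}$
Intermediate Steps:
$L = -690$ ($L = 2 + \left(\left(-7 + 12 \cdot 4\right) - 733\right) = 2 + \left(\left(-7 + 48\right) - 733\right) = 2 + \left(41 - 733\right) = 2 - 692 = -690$)
$b = \frac{115}{27}$ ($b = - \frac{690}{-162} = \left(-690\right) \left(- \frac{1}{162}\right) = \frac{115}{27} \approx 4.2593$)
$q = - \frac{9693}{115}$ ($q = - \frac{359}{\frac{115}{27}} = \left(-359\right) \frac{27}{115} = - \frac{9693}{115} \approx -84.287$)
$\left(q + 964\right)^{2} = \left(- \frac{9693}{115} + 964\right)^{2} = \left(\frac{101167}{115}\right)^{2} = \frac{10234761889}{13225}$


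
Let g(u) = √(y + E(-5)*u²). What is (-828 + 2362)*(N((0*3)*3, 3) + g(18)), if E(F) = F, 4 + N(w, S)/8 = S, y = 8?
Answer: -12272 + 3068*I*√403 ≈ -12272.0 + 61590.0*I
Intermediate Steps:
N(w, S) = -32 + 8*S
g(u) = √(8 - 5*u²)
(-828 + 2362)*(N((0*3)*3, 3) + g(18)) = (-828 + 2362)*((-32 + 8*3) + √(8 - 5*18²)) = 1534*((-32 + 24) + √(8 - 5*324)) = 1534*(-8 + √(8 - 1620)) = 1534*(-8 + √(-1612)) = 1534*(-8 + 2*I*√403) = -12272 + 3068*I*√403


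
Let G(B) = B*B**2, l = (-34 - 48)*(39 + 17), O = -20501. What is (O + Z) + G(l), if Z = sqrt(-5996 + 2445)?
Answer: -96829063189 + I*sqrt(3551) ≈ -9.6829e+10 + 59.59*I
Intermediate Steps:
l = -4592 (l = -82*56 = -4592)
Z = I*sqrt(3551) (Z = sqrt(-3551) = I*sqrt(3551) ≈ 59.59*I)
G(B) = B**3
(O + Z) + G(l) = (-20501 + I*sqrt(3551)) + (-4592)**3 = (-20501 + I*sqrt(3551)) - 96829042688 = -96829063189 + I*sqrt(3551)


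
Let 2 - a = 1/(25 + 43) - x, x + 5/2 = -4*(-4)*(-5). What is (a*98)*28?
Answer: -3755850/17 ≈ -2.2093e+5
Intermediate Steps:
x = -165/2 (x = -5/2 - 4*(-4)*(-5) = -5/2 + 16*(-5) = -5/2 - 80 = -165/2 ≈ -82.500)
a = -5475/68 (a = 2 - (1/(25 + 43) - 1*(-165/2)) = 2 - (1/68 + 165/2) = 2 - 1*5611/68 = 2 - 5611/68 = -5475/68 ≈ -80.515)
(a*98)*28 = -5475/68*98*28 = -268275/34*28 = -3755850/17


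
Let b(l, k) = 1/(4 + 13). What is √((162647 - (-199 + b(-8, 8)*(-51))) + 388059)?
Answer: 6*√15303 ≈ 742.23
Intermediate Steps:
b(l, k) = 1/17
√((162647 - (-199 + b(-8, 8)*(-51))) + 388059) = √((162647 - (-199 + (1/17)*(-51))) + 388059) = √((162647 - (-199 - 3)) + 388059) = √((162647 - 1*(-202)) + 388059) = √((162647 + 202) + 388059) = √(162849 + 388059) = √550908 = 6*√15303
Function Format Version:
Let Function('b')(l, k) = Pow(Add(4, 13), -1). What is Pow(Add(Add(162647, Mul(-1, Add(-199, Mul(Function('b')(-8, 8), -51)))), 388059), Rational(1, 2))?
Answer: Mul(6, Pow(15303, Rational(1, 2))) ≈ 742.23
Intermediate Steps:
Function('b')(l, k) = Rational(1, 17) (Function('b')(l, k) = Pow(17, -1) = Rational(1, 17))
Pow(Add(Add(162647, Mul(-1, Add(-199, Mul(Function('b')(-8, 8), -51)))), 388059), Rational(1, 2)) = Pow(Add(Add(162647, Mul(-1, Add(-199, Mul(Rational(1, 17), -51)))), 388059), Rational(1, 2)) = Pow(Add(Add(162647, Mul(-1, Add(-199, -3))), 388059), Rational(1, 2)) = Pow(Add(Add(162647, Mul(-1, -202)), 388059), Rational(1, 2)) = Pow(Add(Add(162647, 202), 388059), Rational(1, 2)) = Pow(Add(162849, 388059), Rational(1, 2)) = Pow(550908, Rational(1, 2)) = Mul(6, Pow(15303, Rational(1, 2)))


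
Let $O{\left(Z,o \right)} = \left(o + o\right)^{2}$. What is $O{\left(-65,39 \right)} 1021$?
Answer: $6211764$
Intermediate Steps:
$O{\left(Z,o \right)} = 4 o^{2}$ ($O{\left(Z,o \right)} = \left(2 o\right)^{2} = 4 o^{2}$)
$O{\left(-65,39 \right)} 1021 = 4 \cdot 39^{2} \cdot 1021 = 4 \cdot 1521 \cdot 1021 = 6084 \cdot 1021 = 6211764$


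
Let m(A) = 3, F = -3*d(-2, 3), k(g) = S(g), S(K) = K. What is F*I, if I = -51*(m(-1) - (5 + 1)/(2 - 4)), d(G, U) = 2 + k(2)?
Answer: 3672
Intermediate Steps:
k(g) = g
d(G, U) = 4 (d(G, U) = 2 + 2 = 4)
F = -12 (F = -3*4 = -12)
I = -306 (I = -51*(3 - (5 + 1)/(2 - 4)) = -51*(3 - 6/(-2)) = -51*(3 - 6*(-1)/2) = -51*(3 - 1*(-3)) = -51*(3 + 3) = -51*6 = -306)
F*I = -12*(-306) = 3672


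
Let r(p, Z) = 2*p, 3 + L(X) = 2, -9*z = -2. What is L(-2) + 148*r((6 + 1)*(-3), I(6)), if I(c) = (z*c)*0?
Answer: -6217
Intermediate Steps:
z = 2/9 (z = -1/9*(-2) = 2/9 ≈ 0.22222)
L(X) = -1 (L(X) = -3 + 2 = -1)
I(c) = 0 (I(c) = (2*c/9)*0 = 0)
L(-2) + 148*r((6 + 1)*(-3), I(6)) = -1 + 148*(2*((6 + 1)*(-3))) = -1 + 148*(2*(7*(-3))) = -1 + 148*(2*(-21)) = -1 + 148*(-42) = -1 - 6216 = -6217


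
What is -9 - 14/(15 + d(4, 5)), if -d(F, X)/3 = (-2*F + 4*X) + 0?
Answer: -25/3 ≈ -8.3333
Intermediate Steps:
d(F, X) = -12*X + 6*F (d(F, X) = -3*((-2*F + 4*X) + 0) = -3*(-2*F + 4*X) = -12*X + 6*F)
-9 - 14/(15 + d(4, 5)) = -9 - 14/(15 + (-12*5 + 6*4)) = -9 - 14/(15 + (-60 + 24)) = -9 - 14/(15 - 36) = -9 - 14/(-21) = -9 - 14*(-1/21) = -9 + ⅔ = -25/3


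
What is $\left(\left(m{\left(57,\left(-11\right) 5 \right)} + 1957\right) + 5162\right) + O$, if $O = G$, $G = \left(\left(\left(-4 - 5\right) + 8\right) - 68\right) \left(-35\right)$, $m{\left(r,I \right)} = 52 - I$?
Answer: $9641$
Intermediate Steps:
$G = 2415$ ($G = \left(\left(-9 + 8\right) - 68\right) \left(-35\right) = \left(-1 - 68\right) \left(-35\right) = \left(-69\right) \left(-35\right) = 2415$)
$O = 2415$
$\left(\left(m{\left(57,\left(-11\right) 5 \right)} + 1957\right) + 5162\right) + O = \left(\left(\left(52 - \left(-11\right) 5\right) + 1957\right) + 5162\right) + 2415 = \left(\left(\left(52 - -55\right) + 1957\right) + 5162\right) + 2415 = \left(\left(\left(52 + 55\right) + 1957\right) + 5162\right) + 2415 = \left(\left(107 + 1957\right) + 5162\right) + 2415 = \left(2064 + 5162\right) + 2415 = 7226 + 2415 = 9641$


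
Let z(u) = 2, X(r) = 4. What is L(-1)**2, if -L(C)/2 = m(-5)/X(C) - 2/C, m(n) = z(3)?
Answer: 25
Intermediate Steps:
m(n) = 2
L(C) = -1 + 4/C (L(C) = -2*(2/4 - 2/C) = -2*(2*(1/4) - 2/C) = -2*(1/2 - 2/C) = -1 + 4/C)
L(-1)**2 = ((4 - 1*(-1))/(-1))**2 = (-(4 + 1))**2 = (-1*5)**2 = (-5)**2 = 25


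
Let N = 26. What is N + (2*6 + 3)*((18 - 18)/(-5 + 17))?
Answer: 26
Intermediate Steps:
N + (2*6 + 3)*((18 - 18)/(-5 + 17)) = 26 + (2*6 + 3)*((18 - 18)/(-5 + 17)) = 26 + (12 + 3)*(0/12) = 26 + 15*(0*(1/12)) = 26 + 15*0 = 26 + 0 = 26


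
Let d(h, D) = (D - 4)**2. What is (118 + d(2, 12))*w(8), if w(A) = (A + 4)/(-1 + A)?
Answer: 312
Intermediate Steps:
d(h, D) = (-4 + D)**2
w(A) = (4 + A)/(-1 + A)
(118 + d(2, 12))*w(8) = (118 + (-4 + 12)**2)*((4 + 8)/(-1 + 8)) = (118 + 8**2)*(12/7) = (118 + 64)*((1/7)*12) = 182*(12/7) = 312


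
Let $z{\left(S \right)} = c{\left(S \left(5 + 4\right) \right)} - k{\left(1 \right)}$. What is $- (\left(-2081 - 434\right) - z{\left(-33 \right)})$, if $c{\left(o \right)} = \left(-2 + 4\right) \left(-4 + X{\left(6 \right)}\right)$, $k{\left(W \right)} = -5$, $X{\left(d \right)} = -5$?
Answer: $2502$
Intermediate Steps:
$c{\left(o \right)} = -18$ ($c{\left(o \right)} = \left(-2 + 4\right) \left(-4 - 5\right) = 2 \left(-9\right) = -18$)
$z{\left(S \right)} = -13$ ($z{\left(S \right)} = -18 - -5 = -18 + 5 = -13$)
$- (\left(-2081 - 434\right) - z{\left(-33 \right)}) = - (\left(-2081 - 434\right) - -13) = - (-2515 + 13) = \left(-1\right) \left(-2502\right) = 2502$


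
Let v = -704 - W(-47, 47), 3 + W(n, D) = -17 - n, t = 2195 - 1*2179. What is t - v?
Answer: 747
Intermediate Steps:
t = 16 (t = 2195 - 2179 = 16)
W(n, D) = -20 - n (W(n, D) = -3 + (-17 - n) = -20 - n)
v = -731 (v = -704 - (-20 - 1*(-47)) = -704 - (-20 + 47) = -704 - 1*27 = -704 - 27 = -731)
t - v = 16 - 1*(-731) = 16 + 731 = 747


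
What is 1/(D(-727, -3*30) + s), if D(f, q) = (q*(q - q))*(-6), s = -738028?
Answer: -1/738028 ≈ -1.3550e-6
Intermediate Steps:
D(f, q) = 0 (D(f, q) = (q*0)*(-6) = 0*(-6) = 0)
1/(D(-727, -3*30) + s) = 1/(0 - 738028) = 1/(-738028) = -1/738028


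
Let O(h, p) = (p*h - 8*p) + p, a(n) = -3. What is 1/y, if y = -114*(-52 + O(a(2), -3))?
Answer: 1/2508 ≈ 0.00039872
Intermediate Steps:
O(h, p) = -7*p + h*p (O(h, p) = (h*p - 8*p) + p = (-8*p + h*p) + p = -7*p + h*p)
y = 2508 (y = -114*(-52 - 3*(-7 - 3)) = -114*(-52 - 3*(-10)) = -114*(-52 + 30) = -114*(-22) = 2508)
1/y = 1/2508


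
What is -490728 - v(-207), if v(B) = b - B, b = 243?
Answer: -491178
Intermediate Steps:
v(B) = 243 - B
-490728 - v(-207) = -490728 - (243 - 1*(-207)) = -490728 - (243 + 207) = -490728 - 1*450 = -490728 - 450 = -491178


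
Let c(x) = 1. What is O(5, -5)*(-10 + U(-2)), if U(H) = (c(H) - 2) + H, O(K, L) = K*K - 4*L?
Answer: -585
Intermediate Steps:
O(K, L) = K**2 - 4*L
U(H) = -1 + H (U(H) = (1 - 2) + H = -1 + H)
O(5, -5)*(-10 + U(-2)) = (5**2 - 4*(-5))*(-10 + (-1 - 2)) = (25 + 20)*(-10 - 3) = 45*(-13) = -585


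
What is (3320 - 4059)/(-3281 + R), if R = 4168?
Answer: -739/887 ≈ -0.83315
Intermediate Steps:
(3320 - 4059)/(-3281 + R) = (3320 - 4059)/(-3281 + 4168) = -739/887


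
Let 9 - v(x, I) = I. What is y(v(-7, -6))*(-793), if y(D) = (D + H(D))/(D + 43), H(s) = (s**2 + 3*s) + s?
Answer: -118950/29 ≈ -4101.7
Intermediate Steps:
v(x, I) = 9 - I
H(s) = s**2 + 4*s
y(D) = (D + D*(4 + D))/(43 + D) (y(D) = (D + D*(4 + D))/(D + 43) = (D + D*(4 + D))/(43 + D))
y(v(-7, -6))*(-793) = ((9 - 1*(-6))*(5 + (9 - 1*(-6)))/(43 + (9 - 1*(-6))))*(-793) = ((9 + 6)*(5 + (9 + 6))/(43 + (9 + 6)))*(-793) = (15*(5 + 15)/(43 + 15))*(-793) = (15*20/58)*(-793) = (15*(1/58)*20)*(-793) = (150/29)*(-793) = -118950/29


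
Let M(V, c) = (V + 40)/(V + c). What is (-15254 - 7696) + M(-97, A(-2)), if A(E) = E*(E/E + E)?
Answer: -114747/5 ≈ -22949.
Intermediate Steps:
A(E) = E*(1 + E)
M(V, c) = (40 + V)/(V + c)
(-15254 - 7696) + M(-97, A(-2)) = (-15254 - 7696) + (40 - 97)/(-97 - 2*(1 - 2)) = -22950 - 57/(-97 - 2*(-1)) = -22950 - 57/(-97 + 2) = -22950 - 57/(-95) = -22950 - 1/95*(-57) = -22950 + 3/5 = -114747/5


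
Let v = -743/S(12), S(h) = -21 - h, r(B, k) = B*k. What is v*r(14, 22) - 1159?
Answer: 17327/3 ≈ 5775.7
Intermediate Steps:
v = 743/33 (v = -743/(-21 - 1*12) = -743/(-21 - 12) = -743/(-33) = -743*(-1/33) = 743/33 ≈ 22.515)
v*r(14, 22) - 1159 = 743*(14*22)/33 - 1159 = (743/33)*308 - 1159 = 20804/3 - 1159 = 17327/3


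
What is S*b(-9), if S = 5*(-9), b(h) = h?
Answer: 405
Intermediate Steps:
S = -45
S*b(-9) = -45*(-9) = 405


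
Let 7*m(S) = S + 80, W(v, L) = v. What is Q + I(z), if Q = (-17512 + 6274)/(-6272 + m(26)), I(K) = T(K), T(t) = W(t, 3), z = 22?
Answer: 521111/21899 ≈ 23.796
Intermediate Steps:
m(S) = 80/7 + S/7 (m(S) = (S + 80)/7 = (80 + S)/7 = 80/7 + S/7)
T(t) = t
I(K) = K
Q = 39333/21899 (Q = (-17512 + 6274)/(-6272 + (80/7 + (1/7)*26)) = -11238/(-6272 + (80/7 + 26/7)) = -11238/(-6272 + 106/7) = -11238/(-43798/7) = -11238*(-7/43798) = 39333/21899 ≈ 1.7961)
Q + I(z) = 39333/21899 + 22 = 521111/21899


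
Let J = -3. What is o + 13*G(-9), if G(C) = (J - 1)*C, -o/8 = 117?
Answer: -468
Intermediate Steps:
o = -936 (o = -8*117 = -936)
G(C) = -4*C (G(C) = (-3 - 1)*C = -4*C)
o + 13*G(-9) = -936 + 13*(-4*(-9)) = -936 + 13*36 = -936 + 468 = -468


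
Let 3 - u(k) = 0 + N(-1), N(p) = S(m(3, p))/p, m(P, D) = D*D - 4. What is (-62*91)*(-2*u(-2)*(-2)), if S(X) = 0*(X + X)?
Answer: -67704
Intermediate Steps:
m(P, D) = -4 + D² (m(P, D) = D² - 4 = -4 + D²)
S(X) = 0 (S(X) = 0*(2*X) = 0)
N(p) = 0 (N(p) = 0/p = 0)
u(k) = 3 (u(k) = 3 - (0 + 0) = 3 - 1*0 = 3 + 0 = 3)
(-62*91)*(-2*u(-2)*(-2)) = (-62*91)*(-2*3*(-2)) = -(-33852)*(-2) = -5642*12 = -67704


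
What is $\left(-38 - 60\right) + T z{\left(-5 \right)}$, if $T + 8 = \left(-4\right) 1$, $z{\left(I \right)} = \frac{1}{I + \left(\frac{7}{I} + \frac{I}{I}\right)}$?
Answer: $- \frac{862}{9} \approx -95.778$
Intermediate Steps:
$z{\left(I \right)} = \frac{1}{1 + I + \frac{7}{I}}$ ($z{\left(I \right)} = \frac{1}{I + \left(\frac{7}{I} + 1\right)} = \frac{1}{I + \left(1 + \frac{7}{I}\right)} = \frac{1}{1 + I + \frac{7}{I}}$)
$T = -12$ ($T = -8 - 4 = -12$)
$\left(-38 - 60\right) + T z{\left(-5 \right)} = \left(-38 - 60\right) - 12 \left(- \frac{5}{7 - 5 + \left(-5\right)^{2}}\right) = \left(-38 - 60\right) - 12 \left(- \frac{5}{7 - 5 + 25}\right) = -98 - 12 \left(- \frac{5}{27}\right) = -98 - 12 \left(\left(-5\right) \frac{1}{27}\right) = -98 - - \frac{20}{9} = -98 + \frac{20}{9} = - \frac{862}{9}$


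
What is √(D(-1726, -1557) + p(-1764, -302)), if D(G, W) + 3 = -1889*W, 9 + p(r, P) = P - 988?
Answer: √2939871 ≈ 1714.6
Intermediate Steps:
p(r, P) = -997 + P (p(r, P) = -9 + (P - 988) = -9 + (-988 + P) = -997 + P)
D(G, W) = -3 - 1889*W
√(D(-1726, -1557) + p(-1764, -302)) = √((-3 - 1889*(-1557)) + (-997 - 302)) = √((-3 + 2941173) - 1299) = √(2941170 - 1299) = √2939871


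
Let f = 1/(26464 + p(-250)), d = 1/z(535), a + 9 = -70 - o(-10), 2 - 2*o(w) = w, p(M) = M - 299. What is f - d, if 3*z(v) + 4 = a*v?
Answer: 1688/16145045 ≈ 0.00010455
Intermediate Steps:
p(M) = -299 + M
o(w) = 1 - w/2
a = -85 (a = -9 + (-70 - (1 - 1/2*(-10))) = -9 + (-70 - (1 + 5)) = -9 + (-70 - 1*6) = -9 + (-70 - 6) = -9 - 76 = -85)
z(v) = -4/3 - 85*v/3 (z(v) = -4/3 + (-85*v)/3 = -4/3 - 85*v/3)
d = -3/45479 (d = 1/(-4/3 - 85/3*535) = 1/(-4/3 - 45475/3) = 1/(-45479/3) = -3/45479 ≈ -6.5965e-5)
f = 1/25915 (f = 1/(26464 + (-299 - 250)) = 1/(26464 - 549) = 1/25915 ≈ 3.8588e-5)
f - d = 1/25915 - 1*(-3/45479) = 1/25915 + 3/45479 = 1688/16145045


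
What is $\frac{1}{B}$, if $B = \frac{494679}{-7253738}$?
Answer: $- \frac{7253738}{494679} \approx -14.664$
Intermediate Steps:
$B = - \frac{494679}{7253738}$ ($B = 494679 \left(- \frac{1}{7253738}\right) = - \frac{494679}{7253738} \approx -0.068196$)
$\frac{1}{B} = \frac{1}{- \frac{494679}{7253738}} = - \frac{7253738}{494679}$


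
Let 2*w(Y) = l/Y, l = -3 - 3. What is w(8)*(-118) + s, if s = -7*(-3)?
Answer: 261/4 ≈ 65.250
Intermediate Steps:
s = 21
l = -6
w(Y) = -3/Y (w(Y) = (-6/Y)/2 = -3/Y)
w(8)*(-118) + s = -3/8*(-118) + 21 = 177/4 + 21 = 261/4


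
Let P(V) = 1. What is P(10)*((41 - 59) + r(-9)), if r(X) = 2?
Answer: -16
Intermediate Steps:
P(10)*((41 - 59) + r(-9)) = 1*((41 - 59) + 2) = 1*(-18 + 2) = 1*(-16) = -16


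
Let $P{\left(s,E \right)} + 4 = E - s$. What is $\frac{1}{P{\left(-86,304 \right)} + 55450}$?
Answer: $\frac{1}{55836} \approx 1.791 \cdot 10^{-5}$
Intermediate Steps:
$P{\left(s,E \right)} = -4 + E - s$ ($P{\left(s,E \right)} = -4 + \left(E - s\right) = -4 + E - s$)
$\frac{1}{P{\left(-86,304 \right)} + 55450} = \frac{1}{\left(-4 + 304 - -86\right) + 55450} = \frac{1}{\left(-4 + 304 + 86\right) + 55450} = \frac{1}{386 + 55450} = \frac{1}{55836}$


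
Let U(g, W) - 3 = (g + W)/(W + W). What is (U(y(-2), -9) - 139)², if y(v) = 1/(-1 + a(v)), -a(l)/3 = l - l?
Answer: 1485961/81 ≈ 18345.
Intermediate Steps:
a(l) = 0 (a(l) = -3*(l - l) = -3*0 = 0)
y(v) = -1 (y(v) = 1/(-1 + 0) = 1/(-1) = -1)
U(g, W) = 3 + (W + g)/(2*W) (U(g, W) = 3 + (g + W)/(W + W) = 3 + (W + g)/((2*W)) = 3 + (W + g)*(1/(2*W)) = 3 + (W + g)/(2*W))
(U(y(-2), -9) - 139)² = ((½)*(-1 + 7*(-9))/(-9) - 139)² = ((½)*(-⅑)*(-1 - 63) - 139)² = ((½)*(-⅑)*(-64) - 139)² = (32/9 - 139)² = (-1219/9)² = 1485961/81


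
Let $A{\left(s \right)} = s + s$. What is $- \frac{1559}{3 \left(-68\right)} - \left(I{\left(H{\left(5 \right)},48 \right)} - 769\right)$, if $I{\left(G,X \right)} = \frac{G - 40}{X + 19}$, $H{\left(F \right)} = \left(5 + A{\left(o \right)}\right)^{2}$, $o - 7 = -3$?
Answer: $\frac{10588829}{13668} \approx 774.72$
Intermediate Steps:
$o = 4$ ($o = 7 - 3 = 4$)
$A{\left(s \right)} = 2 s$
$H{\left(F \right)} = 169$ ($H{\left(F \right)} = \left(5 + 2 \cdot 4\right)^{2} = \left(5 + 8\right)^{2} = 13^{2} = 169$)
$I{\left(G,X \right)} = \frac{-40 + G}{19 + X}$
$- \frac{1559}{3 \left(-68\right)} - \left(I{\left(H{\left(5 \right)},48 \right)} - 769\right) = - \frac{1559}{3 \left(-68\right)} - \left(\frac{-40 + 169}{19 + 48} - 769\right) = - \frac{1559}{-204} - \left(\frac{1}{67} \cdot 129 - 769\right) = \left(-1559\right) \left(- \frac{1}{204}\right) - \left(\frac{1}{67} \cdot 129 - 769\right) = \frac{1559}{204} - \left(\frac{129}{67} - 769\right) = \frac{1559}{204} - - \frac{51394}{67} = \frac{1559}{204} + \frac{51394}{67} = \frac{10588829}{13668}$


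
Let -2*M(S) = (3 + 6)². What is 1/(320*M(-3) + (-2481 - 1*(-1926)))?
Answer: -1/13515 ≈ -7.3992e-5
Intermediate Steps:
M(S) = -81/2 (M(S) = -(3 + 6)²/2 = -½*9² = -½*81 = -81/2)
1/(320*M(-3) + (-2481 - 1*(-1926))) = 1/(320*(-81/2) + (-2481 - 1*(-1926))) = 1/(-12960 + (-2481 + 1926)) = 1/(-12960 - 555) = 1/(-13515) = -1/13515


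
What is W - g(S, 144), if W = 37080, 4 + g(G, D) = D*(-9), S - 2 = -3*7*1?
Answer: 38380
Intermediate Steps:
S = -19 (S = 2 - 3*7*1 = 2 - 21*1 = 2 - 21 = -19)
g(G, D) = -4 - 9*D (g(G, D) = -4 + D*(-9) = -4 - 9*D)
W - g(S, 144) = 37080 - (-4 - 9*144) = 37080 - (-4 - 1296) = 37080 - 1*(-1300) = 37080 + 1300 = 38380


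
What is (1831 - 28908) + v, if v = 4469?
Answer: -22608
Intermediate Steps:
(1831 - 28908) + v = (1831 - 28908) + 4469 = -27077 + 4469 = -22608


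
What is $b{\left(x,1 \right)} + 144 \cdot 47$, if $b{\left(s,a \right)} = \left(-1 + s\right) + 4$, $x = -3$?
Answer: $6768$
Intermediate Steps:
$b{\left(s,a \right)} = 3 + s$
$b{\left(x,1 \right)} + 144 \cdot 47 = \left(3 - 3\right) + 144 \cdot 47 = 0 + 6768 = 6768$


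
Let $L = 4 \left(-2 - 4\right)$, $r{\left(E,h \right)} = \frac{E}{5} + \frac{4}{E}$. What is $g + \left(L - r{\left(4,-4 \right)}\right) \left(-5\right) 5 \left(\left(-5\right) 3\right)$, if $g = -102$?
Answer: $-9777$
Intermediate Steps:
$r{\left(E,h \right)} = \frac{4}{E} + \frac{E}{5}$ ($r{\left(E,h \right)} = E \frac{1}{5} + \frac{4}{E} = \frac{E}{5} + \frac{4}{E} = \frac{4}{E} + \frac{E}{5}$)
$L = -24$ ($L = 4 \left(-6\right) = -24$)
$g + \left(L - r{\left(4,-4 \right)}\right) \left(-5\right) 5 \left(\left(-5\right) 3\right) = -102 + \left(-24 - \left(\frac{4}{4} + \frac{1}{5} \cdot 4\right)\right) \left(-5\right) 5 \left(\left(-5\right) 3\right) = -102 + \left(-24 - \left(4 \cdot \frac{1}{4} + \frac{4}{5}\right)\right) \left(\left(-25\right) \left(-15\right)\right) = -102 + \left(-24 - \left(1 + \frac{4}{5}\right)\right) 375 = -102 + \left(-24 - \frac{9}{5}\right) 375 = -102 - 9675 = -9777$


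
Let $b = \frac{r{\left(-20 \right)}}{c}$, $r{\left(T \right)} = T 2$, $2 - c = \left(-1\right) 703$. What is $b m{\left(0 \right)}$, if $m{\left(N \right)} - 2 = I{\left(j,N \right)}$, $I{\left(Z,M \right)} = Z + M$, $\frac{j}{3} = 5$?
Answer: $- \frac{136}{141} \approx -0.96454$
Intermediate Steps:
$j = 15$ ($j = 3 \cdot 5 = 15$)
$c = 705$ ($c = 2 - \left(-1\right) 703 = 2 - -703 = 2 + 703 = 705$)
$I{\left(Z,M \right)} = M + Z$
$m{\left(N \right)} = 17 + N$ ($m{\left(N \right)} = 2 + \left(N + 15\right) = 2 + \left(15 + N\right) = 17 + N$)
$r{\left(T \right)} = 2 T$
$b = - \frac{8}{141}$ ($b = \frac{2 \left(-20\right)}{705} = \left(-40\right) \frac{1}{705} = - \frac{8}{141} \approx -0.056738$)
$b m{\left(0 \right)} = - \frac{8 \left(17 + 0\right)}{141} = \left(- \frac{8}{141}\right) 17 = - \frac{136}{141}$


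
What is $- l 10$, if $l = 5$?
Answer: $-50$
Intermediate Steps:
$- l 10 = \left(-1\right) 5 \cdot 10 = \left(-5\right) 10 = -50$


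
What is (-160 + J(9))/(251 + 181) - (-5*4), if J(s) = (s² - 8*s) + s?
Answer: 4249/216 ≈ 19.671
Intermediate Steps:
J(s) = s² - 7*s
(-160 + J(9))/(251 + 181) - (-5*4) = (-160 + 9*(-7 + 9))/(251 + 181) - (-5*4) = (-160 + 9*2)/432 - (-20) = (-160 + 18)*(1/432) - 1*(-20) = -142*1/432 + 20 = -71/216 + 20 = 4249/216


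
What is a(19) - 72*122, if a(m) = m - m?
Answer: -8784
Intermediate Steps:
a(m) = 0
a(19) - 72*122 = 0 - 72*122 = 0 - 8784 = -8784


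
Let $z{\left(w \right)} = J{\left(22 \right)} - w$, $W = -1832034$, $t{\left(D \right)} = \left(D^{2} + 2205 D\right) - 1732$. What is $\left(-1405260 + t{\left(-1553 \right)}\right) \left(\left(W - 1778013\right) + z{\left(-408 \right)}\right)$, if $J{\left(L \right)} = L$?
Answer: $8733641593116$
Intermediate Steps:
$t{\left(D \right)} = -1732 + D^{2} + 2205 D$
$z{\left(w \right)} = 22 - w$
$\left(-1405260 + t{\left(-1553 \right)}\right) \left(\left(W - 1778013\right) + z{\left(-408 \right)}\right) = \left(-1405260 + \left(-1732 + \left(-1553\right)^{2} + 2205 \left(-1553\right)\right)\right) \left(\left(-1832034 - 1778013\right) + \left(22 - -408\right)\right) = \left(-1405260 - 1014288\right) \left(\left(-1832034 - 1778013\right) + \left(22 + 408\right)\right) = \left(-1405260 - 1014288\right) \left(-3610047 + 430\right) = \left(-2419548\right) \left(-3609617\right) = 8733641593116$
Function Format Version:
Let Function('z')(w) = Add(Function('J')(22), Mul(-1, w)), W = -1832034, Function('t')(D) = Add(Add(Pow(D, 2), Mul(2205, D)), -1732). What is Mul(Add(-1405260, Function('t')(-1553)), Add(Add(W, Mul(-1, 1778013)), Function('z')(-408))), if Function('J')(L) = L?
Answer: 8733641593116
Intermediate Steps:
Function('t')(D) = Add(-1732, Pow(D, 2), Mul(2205, D))
Function('z')(w) = Add(22, Mul(-1, w))
Mul(Add(-1405260, Function('t')(-1553)), Add(Add(W, Mul(-1, 1778013)), Function('z')(-408))) = Mul(Add(-1405260, Add(-1732, Pow(-1553, 2), Mul(2205, -1553))), Add(Add(-1832034, Mul(-1, 1778013)), Add(22, Mul(-1, -408)))) = Mul(Add(-1405260, Add(-1732, 2411809, -3424365)), Add(Add(-1832034, -1778013), Add(22, 408))) = Mul(Add(-1405260, -1014288), Add(-3610047, 430)) = Mul(-2419548, -3609617) = 8733641593116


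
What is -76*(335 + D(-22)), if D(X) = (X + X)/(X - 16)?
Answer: -25548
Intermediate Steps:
D(X) = 2*X/(-16 + X) (D(X) = (2*X)/(-16 + X) = 2*X/(-16 + X))
-76*(335 + D(-22)) = -76*(335 + 2*(-22)/(-16 - 22)) = -76*(335 + 2*(-22)/(-38)) = -76*(335 + 2*(-22)*(-1/38)) = -76*(335 + 22/19) = -76*6387/19 = -25548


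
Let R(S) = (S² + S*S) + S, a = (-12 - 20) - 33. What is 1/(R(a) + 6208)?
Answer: 1/14593 ≈ 6.8526e-5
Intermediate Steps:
a = -65 (a = -32 - 33 = -65)
R(S) = S + 2*S² (R(S) = (S² + S²) + S = 2*S² + S = S + 2*S²)
1/(R(a) + 6208) = 1/(-65*(1 + 2*(-65)) + 6208) = 1/(-65*(1 - 130) + 6208) = 1/(-65*(-129) + 6208) = 1/(8385 + 6208) = 1/14593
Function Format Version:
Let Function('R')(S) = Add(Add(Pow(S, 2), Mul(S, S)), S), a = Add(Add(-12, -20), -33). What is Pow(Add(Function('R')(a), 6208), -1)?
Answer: Rational(1, 14593) ≈ 6.8526e-5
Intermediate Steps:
a = -65 (a = Add(-32, -33) = -65)
Function('R')(S) = Add(S, Mul(2, Pow(S, 2))) (Function('R')(S) = Add(Add(Pow(S, 2), Pow(S, 2)), S) = Add(Mul(2, Pow(S, 2)), S) = Add(S, Mul(2, Pow(S, 2))))
Pow(Add(Function('R')(a), 6208), -1) = Pow(Add(Mul(-65, Add(1, Mul(2, -65))), 6208), -1) = Pow(Add(Mul(-65, Add(1, -130)), 6208), -1) = Pow(Add(Mul(-65, -129), 6208), -1) = Pow(Add(8385, 6208), -1) = Pow(14593, -1) = Rational(1, 14593)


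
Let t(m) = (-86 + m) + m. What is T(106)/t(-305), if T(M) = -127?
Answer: 127/696 ≈ 0.18247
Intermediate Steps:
t(m) = -86 + 2*m
T(106)/t(-305) = -127/(-86 + 2*(-305)) = -127/(-86 - 610) = -127/(-696) = -127*(-1/696) = 127/696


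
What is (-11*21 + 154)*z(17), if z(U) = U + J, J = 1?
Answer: -1386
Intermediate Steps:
z(U) = 1 + U (z(U) = U + 1 = 1 + U)
(-11*21 + 154)*z(17) = (-11*21 + 154)*(1 + 17) = (-1*231 + 154)*18 = (-231 + 154)*18 = -77*18 = -1386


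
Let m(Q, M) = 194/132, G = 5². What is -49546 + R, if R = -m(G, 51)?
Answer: -3270133/66 ≈ -49548.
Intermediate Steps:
G = 25
m(Q, M) = 97/66 (m(Q, M) = 194*(1/132) = 97/66)
R = -97/66 (R = -1*97/66 = -97/66 ≈ -1.4697)
-49546 + R = -49546 - 97/66 = -3270133/66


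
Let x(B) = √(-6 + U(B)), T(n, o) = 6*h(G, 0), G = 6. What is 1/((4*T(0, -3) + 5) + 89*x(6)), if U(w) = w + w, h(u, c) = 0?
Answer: -5/47501 + 89*√6/47501 ≈ 0.0044842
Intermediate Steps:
U(w) = 2*w
T(n, o) = 0 (T(n, o) = 6*0 = 0)
x(B) = √(-6 + 2*B)
1/((4*T(0, -3) + 5) + 89*x(6)) = 1/((4*0 + 5) + 89*√(-6 + 2*6)) = 1/((0 + 5) + 89*√(-6 + 12)) = 1/(5 + 89*√6)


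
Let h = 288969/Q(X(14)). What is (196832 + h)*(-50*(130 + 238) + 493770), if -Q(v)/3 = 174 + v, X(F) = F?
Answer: 8772500084705/94 ≈ 9.3324e+10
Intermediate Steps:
Q(v) = -522 - 3*v (Q(v) = -3*(174 + v) = -522 - 3*v)
h = -96323/188 (h = 288969/(-522 - 3*14) = 288969/(-522 - 42) = 288969/(-564) = 288969*(-1/564) = -96323/188 ≈ -512.36)
(196832 + h)*(-50*(130 + 238) + 493770) = (196832 - 96323/188)*(-50*(130 + 238) + 493770) = 36908093*(-50*368 + 493770)/188 = 36908093*(-18400 + 493770)/188 = (36908093/188)*475370 = 8772500084705/94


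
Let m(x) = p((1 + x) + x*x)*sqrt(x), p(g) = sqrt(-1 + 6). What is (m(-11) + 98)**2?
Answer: (98 + I*sqrt(55))**2 ≈ 9549.0 + 1453.6*I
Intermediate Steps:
p(g) = sqrt(5)
m(x) = sqrt(5)*sqrt(x)
(m(-11) + 98)**2 = (sqrt(5)*sqrt(-11) + 98)**2 = (sqrt(5)*(I*sqrt(11)) + 98)**2 = (I*sqrt(55) + 98)**2 = (98 + I*sqrt(55))**2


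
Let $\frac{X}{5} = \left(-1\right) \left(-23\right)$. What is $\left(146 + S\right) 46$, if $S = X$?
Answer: $12006$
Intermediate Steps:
$X = 115$ ($X = 5 \left(\left(-1\right) \left(-23\right)\right) = 5 \cdot 23 = 115$)
$S = 115$
$\left(146 + S\right) 46 = \left(146 + 115\right) 46 = 261 \cdot 46 = 12006$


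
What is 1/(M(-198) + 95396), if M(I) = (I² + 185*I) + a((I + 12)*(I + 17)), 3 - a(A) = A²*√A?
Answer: -97973/43247160239501610871847 - 1133399556*√33666/43247160239501610871847 ≈ -4.8086e-12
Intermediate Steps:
a(A) = 3 - A^(5/2) (a(A) = 3 - A²*√A = 3 - A^(5/2))
M(I) = 3 + I² - ((12 + I)*(17 + I))^(5/2) + 185*I (M(I) = (I² + 185*I) + (3 - ((I + 12)*(I + 17))^(5/2)) = (I² + 185*I) + (3 - ((12 + I)*(17 + I))^(5/2)) = 3 + I² - ((12 + I)*(17 + I))^(5/2) + 185*I)
1/(M(-198) + 95396) = 1/((3 + (-198)² - (204 + (-198)² + 29*(-198))^(5/2) + 185*(-198)) + 95396) = 1/((3 + 39204 - (204 + 39204 - 5742)^(5/2) - 36630) + 95396) = 1/((3 + 39204 - 33666^(5/2) - 36630) + 95396) = 1/((3 + 39204 - 1133399556*√33666 - 36630) + 95396) = 1/((2577 - 1133399556*√33666) + 95396) = 1/(97973 - 1133399556*√33666)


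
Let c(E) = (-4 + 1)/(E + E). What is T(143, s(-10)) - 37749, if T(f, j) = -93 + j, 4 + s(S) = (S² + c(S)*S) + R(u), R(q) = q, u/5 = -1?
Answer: -75505/2 ≈ -37753.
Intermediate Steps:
c(E) = -3/(2*E) (c(E) = -3*1/(2*E) = -3/(2*E))
u = -5 (u = 5*(-1) = -5)
s(S) = -21/2 + S² (s(S) = -4 + ((S² + (-3/(2*S))*S) - 5) = -4 + ((S² - 3/2) - 5) = -4 + ((-3/2 + S²) - 5) = -4 + (-13/2 + S²) = -21/2 + S²)
T(143, s(-10)) - 37749 = (-93 + (-21/2 + (-10)²)) - 37749 = (-93 + (-21/2 + 100)) - 37749 = (-93 + 179/2) - 37749 = -7/2 - 37749 = -75505/2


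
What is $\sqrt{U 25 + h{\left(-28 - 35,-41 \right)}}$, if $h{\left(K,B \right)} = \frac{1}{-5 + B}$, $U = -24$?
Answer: $\frac{i \sqrt{1269646}}{46} \approx 24.495 i$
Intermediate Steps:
$\sqrt{U 25 + h{\left(-28 - 35,-41 \right)}} = \sqrt{\left(-24\right) 25 + \frac{1}{-5 - 41}} = \sqrt{-600 + \frac{1}{-46}} = \sqrt{-600 - \frac{1}{46}} = \sqrt{- \frac{27601}{46}} = \frac{i \sqrt{1269646}}{46}$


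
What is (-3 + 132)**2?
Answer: 16641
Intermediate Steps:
(-3 + 132)**2 = 129**2 = 16641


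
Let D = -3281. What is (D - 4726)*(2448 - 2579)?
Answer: 1048917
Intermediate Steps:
(D - 4726)*(2448 - 2579) = (-3281 - 4726)*(2448 - 2579) = -8007*(-131) = 1048917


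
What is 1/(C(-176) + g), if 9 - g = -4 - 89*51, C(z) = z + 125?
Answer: 1/4501 ≈ 0.00022217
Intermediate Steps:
C(z) = 125 + z
g = 4552 (g = 9 - (-4 - 89*51) = 9 - (-4 - 4539) = 9 - 1*(-4543) = 9 + 4543 = 4552)
1/(C(-176) + g) = 1/((125 - 176) + 4552) = 1/(-51 + 4552) = 1/4501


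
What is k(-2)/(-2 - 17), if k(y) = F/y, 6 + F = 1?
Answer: -5/38 ≈ -0.13158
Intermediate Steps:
F = -5 (F = -6 + 1 = -5)
k(y) = -5/y
k(-2)/(-2 - 17) = (-5/(-2))/(-2 - 17) = (-5*(-½))/(-19) = -1/19*5/2 = -5/38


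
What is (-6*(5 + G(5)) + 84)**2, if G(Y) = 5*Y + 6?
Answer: 17424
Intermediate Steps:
G(Y) = 6 + 5*Y
(-6*(5 + G(5)) + 84)**2 = (-6*(5 + (6 + 5*5)) + 84)**2 = (-6*(5 + (6 + 25)) + 84)**2 = (-6*(5 + 31) + 84)**2 = (-6*36 + 84)**2 = (-216 + 84)**2 = (-132)**2 = 17424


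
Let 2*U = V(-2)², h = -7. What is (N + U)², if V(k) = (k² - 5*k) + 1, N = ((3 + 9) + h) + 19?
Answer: 74529/4 ≈ 18632.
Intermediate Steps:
N = 24 (N = ((3 + 9) - 7) + 19 = (12 - 7) + 19 = 5 + 19 = 24)
V(k) = 1 + k² - 5*k
U = 225/2 (U = (1 + (-2)² - 5*(-2))²/2 = (1 + 4 + 10)²/2 = (½)*15² = (½)*225 = 225/2 ≈ 112.50)
(N + U)² = (24 + 225/2)² = (273/2)² = 74529/4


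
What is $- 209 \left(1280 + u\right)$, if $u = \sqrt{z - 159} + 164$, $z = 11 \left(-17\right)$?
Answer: $-301796 - 209 i \sqrt{346} \approx -3.018 \cdot 10^{5} - 3887.6 i$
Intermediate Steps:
$z = -187$
$u = 164 + i \sqrt{346}$ ($u = \sqrt{-187 - 159} + 164 = \sqrt{-346} + 164 = i \sqrt{346} + 164 = 164 + i \sqrt{346} \approx 164.0 + 18.601 i$)
$- 209 \left(1280 + u\right) = - 209 \left(1280 + \left(164 + i \sqrt{346}\right)\right) = - 209 \left(1444 + i \sqrt{346}\right) = -301796 - 209 i \sqrt{346}$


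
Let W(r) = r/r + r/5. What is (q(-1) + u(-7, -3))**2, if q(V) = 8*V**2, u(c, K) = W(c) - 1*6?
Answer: 64/25 ≈ 2.5600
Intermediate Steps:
W(r) = 1 + r/5 (W(r) = 1 + r*(1/5) = 1 + r/5)
u(c, K) = -5 + c/5 (u(c, K) = (1 + c/5) - 1*6 = (1 + c/5) - 6 = -5 + c/5)
(q(-1) + u(-7, -3))**2 = (8*(-1)**2 + (-5 + (1/5)*(-7)))**2 = (8*1 + (-5 - 7/5))**2 = (8 - 32/5)**2 = (8/5)**2 = 64/25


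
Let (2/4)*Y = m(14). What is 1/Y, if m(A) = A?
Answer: 1/28 ≈ 0.035714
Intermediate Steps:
Y = 28 (Y = 2*14 = 28)
1/Y = 1/28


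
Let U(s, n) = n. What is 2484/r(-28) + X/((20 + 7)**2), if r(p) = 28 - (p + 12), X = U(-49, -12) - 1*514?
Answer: 446923/8019 ≈ 55.733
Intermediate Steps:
X = -526 (X = -12 - 1*514 = -12 - 514 = -526)
r(p) = 16 - p (r(p) = 28 - (12 + p) = 28 + (-12 - p) = 16 - p)
2484/r(-28) + X/((20 + 7)**2) = 2484/(16 - 1*(-28)) - 526/(20 + 7)**2 = 2484/(16 + 28) - 526/(27**2) = 2484/44 - 526/729 = 2484*(1/44) - 526*1/729 = 621/11 - 526/729 = 446923/8019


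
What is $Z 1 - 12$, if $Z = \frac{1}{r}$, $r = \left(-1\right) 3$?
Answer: $- \frac{37}{3} \approx -12.333$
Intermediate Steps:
$r = -3$
$Z = - \frac{1}{3}$ ($Z = \frac{1}{-3} = - \frac{1}{3} \approx -0.33333$)
$Z 1 - 12 = \left(- \frac{1}{3}\right) 1 - 12 = - \frac{1}{3} - 12 = - \frac{37}{3}$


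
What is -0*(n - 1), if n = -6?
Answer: 0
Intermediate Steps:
-0*(n - 1) = -0*(-6 - 1) = -0*(-7) = -237*0 = 0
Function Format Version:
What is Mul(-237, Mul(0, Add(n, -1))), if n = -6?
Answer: 0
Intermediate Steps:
Mul(-237, Mul(0, Add(n, -1))) = Mul(-237, Mul(0, Add(-6, -1))) = Mul(-237, Mul(0, -7)) = Mul(-237, 0) = 0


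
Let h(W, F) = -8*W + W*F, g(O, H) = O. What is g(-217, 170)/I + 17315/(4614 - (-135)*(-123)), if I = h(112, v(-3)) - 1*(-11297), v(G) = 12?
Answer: -68655574/46944765 ≈ -1.4625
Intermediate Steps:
h(W, F) = -8*W + F*W
I = 11745 (I = 112*(-8 + 12) - 1*(-11297) = 112*4 + 11297 = 448 + 11297 = 11745)
g(-217, 170)/I + 17315/(4614 - (-135)*(-123)) = -217/11745 + 17315/(4614 - (-135)*(-123)) = -217*1/11745 + 17315/(4614 - 1*16605) = -217/11745 + 17315/(4614 - 16605) = -217/11745 + 17315/(-11991) = -217/11745 + 17315*(-1/11991) = -217/11745 - 17315/11991 = -68655574/46944765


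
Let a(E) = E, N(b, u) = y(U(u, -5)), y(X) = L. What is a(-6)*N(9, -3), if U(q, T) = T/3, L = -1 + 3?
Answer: -12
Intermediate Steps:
L = 2
U(q, T) = T/3 (U(q, T) = T*(⅓) = T/3)
y(X) = 2
N(b, u) = 2
a(-6)*N(9, -3) = -6*2 = -12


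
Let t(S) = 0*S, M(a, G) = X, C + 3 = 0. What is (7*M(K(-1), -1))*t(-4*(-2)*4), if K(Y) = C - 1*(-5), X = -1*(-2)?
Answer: 0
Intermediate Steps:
C = -3 (C = -3 + 0 = -3)
X = 2
K(Y) = 2 (K(Y) = -3 - 1*(-5) = -3 + 5 = 2)
M(a, G) = 2
t(S) = 0
(7*M(K(-1), -1))*t(-4*(-2)*4) = (7*2)*0 = 14*0 = 0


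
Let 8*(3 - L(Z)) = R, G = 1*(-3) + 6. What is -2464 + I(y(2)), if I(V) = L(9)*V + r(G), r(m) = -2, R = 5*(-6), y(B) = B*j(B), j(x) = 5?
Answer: -4797/2 ≈ -2398.5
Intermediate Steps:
y(B) = 5*B (y(B) = B*5 = 5*B)
R = -30
G = 3 (G = -3 + 6 = 3)
L(Z) = 27/4 (L(Z) = 3 - ⅛*(-30) = 3 + 15/4 = 27/4)
I(V) = -2 + 27*V/4 (I(V) = 27*V/4 - 2 = -2 + 27*V/4)
-2464 + I(y(2)) = -2464 + (-2 + 27*(5*2)/4) = -2464 + (-2 + (27/4)*10) = -2464 + (-2 + 135/2) = -2464 + 131/2 = -4797/2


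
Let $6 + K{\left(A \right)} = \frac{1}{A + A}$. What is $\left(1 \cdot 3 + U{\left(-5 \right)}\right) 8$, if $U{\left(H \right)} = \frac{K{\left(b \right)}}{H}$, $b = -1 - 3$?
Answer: $\frac{169}{5} \approx 33.8$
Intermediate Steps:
$b = -4$ ($b = -1 - 3 = -4$)
$K{\left(A \right)} = -6 + \frac{1}{2 A}$ ($K{\left(A \right)} = -6 + \frac{1}{A + A} = -6 + \frac{1}{2 A}$)
$U{\left(H \right)} = - \frac{49}{8 H}$ ($U{\left(H \right)} = \frac{-6 + \frac{1}{2 \left(-4\right)}}{H} = \frac{-6 + \frac{1}{2} \left(- \frac{1}{4}\right)}{H} = \frac{-6 - \frac{1}{8}}{H} = - \frac{49}{8 H}$)
$\left(1 \cdot 3 + U{\left(-5 \right)}\right) 8 = \left(1 \cdot 3 - \frac{49}{8 \left(-5\right)}\right) 8 = \left(3 - - \frac{49}{40}\right) 8 = \left(3 + \frac{49}{40}\right) 8 = \frac{169}{40} \cdot 8 = \frac{169}{5}$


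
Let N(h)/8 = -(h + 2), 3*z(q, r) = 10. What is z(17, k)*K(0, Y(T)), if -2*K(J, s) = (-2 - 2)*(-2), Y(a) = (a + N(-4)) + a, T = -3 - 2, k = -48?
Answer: -40/3 ≈ -13.333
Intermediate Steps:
z(q, r) = 10/3 (z(q, r) = (⅓)*10 = 10/3)
T = -5
N(h) = -16 - 8*h (N(h) = 8*(-(h + 2)) = 8*(-(2 + h)) = 8*(-2 - h) = -16 - 8*h)
Y(a) = 16 + 2*a (Y(a) = (a + (-16 - 8*(-4))) + a = (a + (-16 + 32)) + a = (a + 16) + a = (16 + a) + a = 16 + 2*a)
K(J, s) = -4 (K(J, s) = -(-2 - 2)*(-2)/2 = -(-2)*(-2) = -½*8 = -4)
z(17, k)*K(0, Y(T)) = (10/3)*(-4) = -40/3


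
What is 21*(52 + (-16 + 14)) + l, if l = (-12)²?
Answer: 1194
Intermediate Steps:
l = 144
21*(52 + (-16 + 14)) + l = 21*(52 + (-16 + 14)) + 144 = 21*(52 - 2) + 144 = 21*50 + 144 = 1050 + 144 = 1194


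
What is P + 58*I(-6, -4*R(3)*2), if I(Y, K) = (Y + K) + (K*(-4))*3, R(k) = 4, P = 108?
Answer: 20176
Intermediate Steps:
I(Y, K) = Y - 11*K (I(Y, K) = (K + Y) - 4*K*3 = (K + Y) - 12*K = Y - 11*K)
P + 58*I(-6, -4*R(3)*2) = 108 + 58*(-6 - 11*(-4*4)*2) = 108 + 58*(-6 - (-176)*2) = 108 + 58*(-6 - 11*(-32)) = 108 + 58*(-6 + 352) = 108 + 58*346 = 108 + 20068 = 20176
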